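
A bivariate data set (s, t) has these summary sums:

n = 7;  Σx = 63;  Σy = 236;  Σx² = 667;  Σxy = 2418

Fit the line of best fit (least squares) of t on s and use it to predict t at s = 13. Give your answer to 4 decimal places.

45.4743

Sxx = Σx² − (Σx)²/n = 667 − 567 = 100
Sxy = Σxy − (Σx)(Σy)/n = 2418 − 2124 = 294
b = Sxy/Sxx = 294/100 = 2.94
a = ȳ − b·x̄ = 33.714286 − 2.94·9 = 7.254286
ŷ(13) = a + b·13 = 7.254286 + 2.94·13 = 45.474286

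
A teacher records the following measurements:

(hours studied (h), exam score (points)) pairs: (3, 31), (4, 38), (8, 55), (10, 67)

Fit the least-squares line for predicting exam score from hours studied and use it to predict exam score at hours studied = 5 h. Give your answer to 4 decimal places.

41.5954

n = 4, Σx = 25, Σy = 191, Σxy = 1355, Σx² = 189
Sxx = Σx² − (Σx)²/n = 189 − 156.25 = 32.75
Sxy = Σxy − (Σx)(Σy)/n = 1355 − 1193.75 = 161.25
b = Sxy/Sxx = 161.25/32.75 = 4.923664
a = ȳ − b·x̄ = 47.75 − 4.923664·6.25 = 16.977099
ŷ(5) = a + b·5 = 16.977099 + 4.923664·5 = 41.595420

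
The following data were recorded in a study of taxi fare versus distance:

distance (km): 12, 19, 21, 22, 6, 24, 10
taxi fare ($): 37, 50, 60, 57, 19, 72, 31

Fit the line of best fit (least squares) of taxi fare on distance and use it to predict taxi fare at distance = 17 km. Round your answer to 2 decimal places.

48.45

n = 7, Σx = 114, Σy = 326, Σxy = 6060, Σx² = 2142
Sxx = Σx² − (Σx)²/n = 2142 − 1856.571429 = 285.428571
Sxy = Σxy − (Σx)(Σy)/n = 6060 − 5309.142857 = 750.857143
b = Sxy/Sxx = 750.857143/285.428571 = 2.630631
a = ȳ − b·x̄ = 46.571429 − 2.630631·16.285714 = 3.729730
ŷ(17) = a + b·17 = 3.729730 + 2.630631·17 = 48.450450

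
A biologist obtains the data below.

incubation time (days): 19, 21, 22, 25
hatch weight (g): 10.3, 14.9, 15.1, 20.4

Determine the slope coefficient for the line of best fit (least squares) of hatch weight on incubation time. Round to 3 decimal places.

n = 4, Σx = 87, Σy = 60.7, Σxy = 1350.8, Σx² = 1911
Sxx = Σx² − (Σx)²/n = 1911 − 1892.25 = 18.75
Sxy = Σxy − (Σx)(Σy)/n = 1350.8 − 1320.225 = 30.575
b = Sxy/Sxx = 30.575/18.75 = 1.630667

1.631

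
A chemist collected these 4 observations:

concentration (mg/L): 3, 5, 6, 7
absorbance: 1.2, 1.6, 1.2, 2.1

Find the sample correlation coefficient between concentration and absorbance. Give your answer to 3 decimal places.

0.674

n = 4, Σx = 21, Σy = 6.1, Σxy = 33.5, Σx² = 119, Σy² = 9.85
Sxx = Σx² − (Σx)²/n = 119 − 110.25 = 8.75
Sxy = Σxy − (Σx)(Σy)/n = 33.5 − 32.025 = 1.475
Syy = Σy² − (Σy)²/n = 9.85 − 9.3025 = 0.5475
r = Sxy/√(Sxx·Syy) = 1.475/√(4.790625) = 1.475/2.188750 = 0.673901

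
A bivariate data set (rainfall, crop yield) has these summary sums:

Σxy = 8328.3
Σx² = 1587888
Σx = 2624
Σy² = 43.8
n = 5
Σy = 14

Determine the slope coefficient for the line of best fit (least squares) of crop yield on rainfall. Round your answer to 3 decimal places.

0.005

Sxx = Σx² − (Σx)²/n = 1587888 − 1377075.2 = 210812.8
Sxy = Σxy − (Σx)(Σy)/n = 8328.3 − 7347.2 = 981.1
b = Sxy/Sxx = 981.1/210812.8 = 0.004654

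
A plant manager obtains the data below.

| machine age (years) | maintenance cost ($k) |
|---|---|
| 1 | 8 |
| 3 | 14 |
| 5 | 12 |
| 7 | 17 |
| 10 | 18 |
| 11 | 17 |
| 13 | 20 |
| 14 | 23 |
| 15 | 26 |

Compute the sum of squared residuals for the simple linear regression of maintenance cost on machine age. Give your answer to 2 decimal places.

n = 9, Σx = 79, Σy = 155, Σxy = 1568, Σx² = 895, Σy² = 2911
Sxx = Σx² − (Σx)²/n = 895 − 693.444444 = 201.555556
Sxy = Σxy − (Σx)(Σy)/n = 1568 − 1360.555556 = 207.444444
Syy = Σy² − (Σy)²/n = 2911 − 2669.444444 = 241.555556
b = Sxy/Sxx = 207.444444/201.555556 = 1.029217
SSE = Syy − b·Sxy = 241.555556 − 1.029217·207.444444 = 28.050165

28.05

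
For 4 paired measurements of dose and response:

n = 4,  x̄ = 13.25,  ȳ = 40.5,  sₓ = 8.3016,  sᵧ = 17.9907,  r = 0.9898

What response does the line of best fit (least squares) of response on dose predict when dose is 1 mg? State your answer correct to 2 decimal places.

14.22

b = r · sᵧ/sₓ = 0.9898 · 17.9907/8.3016 = 2.145032
a = ȳ − b·x̄ = 40.5 − 2.145032·13.25 = 12.078330
ŷ(1) = a + b·1 = 12.078330 + 2.145032·1 = 14.223362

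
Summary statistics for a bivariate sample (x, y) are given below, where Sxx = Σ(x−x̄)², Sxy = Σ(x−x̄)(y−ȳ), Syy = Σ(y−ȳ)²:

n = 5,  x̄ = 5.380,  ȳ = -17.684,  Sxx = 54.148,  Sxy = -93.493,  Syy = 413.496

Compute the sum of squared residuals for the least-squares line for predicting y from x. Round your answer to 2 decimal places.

252.07

b = Sxy/Sxx = -93.493/54.148 = -1.726620
SSE = Syy − b·Sxy = 413.496 − (-1.726620)·(-93.493) = 252.069150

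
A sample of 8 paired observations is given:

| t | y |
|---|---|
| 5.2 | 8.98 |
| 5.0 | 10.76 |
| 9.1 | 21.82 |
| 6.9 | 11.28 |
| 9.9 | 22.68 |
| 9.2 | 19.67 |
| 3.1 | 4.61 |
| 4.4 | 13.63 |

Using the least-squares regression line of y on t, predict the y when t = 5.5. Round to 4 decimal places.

11.5732

n = 8, Σx = 52.8, Σy = 113.43, Σxy = 856.649, Σx² = 394.08
Sxx = Σx² − (Σx)²/n = 394.08 − 348.48 = 45.6
Sxy = Σxy − (Σx)(Σy)/n = 856.649 − 748.638 = 108.011
b = Sxy/Sxx = 108.011/45.6 = 2.368662
a = ȳ − b·x̄ = 14.17875 − 2.368662·6.6 = -1.454421
ŷ(5.5) = a + b·5.5 = -1.454421 + 2.368662·5.5 = 11.573221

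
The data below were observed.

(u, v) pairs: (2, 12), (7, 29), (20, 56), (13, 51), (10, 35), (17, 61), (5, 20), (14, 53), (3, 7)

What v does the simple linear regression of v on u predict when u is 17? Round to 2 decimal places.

n = 9, Σx = 91, Σy = 324, Σxy = 4260, Σx² = 1241
Sxx = Σx² − (Σx)²/n = 1241 − 920.111111 = 320.888889
Sxy = Σxy − (Σx)(Σy)/n = 4260 − 3276 = 984
b = Sxy/Sxx = 984/320.888889 = 3.066482
a = ȳ − b·x̄ = 36 − 3.066482·10.111111 = 4.994460
ŷ(17) = a + b·17 = 4.994460 + 3.066482·17 = 57.124654

57.12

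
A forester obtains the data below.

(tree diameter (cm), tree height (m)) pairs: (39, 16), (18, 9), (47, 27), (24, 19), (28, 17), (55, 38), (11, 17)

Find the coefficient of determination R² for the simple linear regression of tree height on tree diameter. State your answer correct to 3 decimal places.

0.663

n = 7, Σx = 222, Σy = 143, Σxy = 5264, Σx² = 8560, Σy² = 3449
Sxx = Σx² − (Σx)²/n = 8560 − 7040.571429 = 1519.428571
Sxy = Σxy − (Σx)(Σy)/n = 5264 − 4535.142857 = 728.857143
Syy = Σy² − (Σy)²/n = 3449 − 2921.285714 = 527.714286
R² = Sxy²/(Sxx·Syy) = (728.857143)²/(1519.428571·527.714286) = 0.662530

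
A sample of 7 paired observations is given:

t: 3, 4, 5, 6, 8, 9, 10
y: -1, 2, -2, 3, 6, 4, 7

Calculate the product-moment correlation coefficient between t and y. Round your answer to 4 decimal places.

0.8458

n = 7, Σx = 45, Σy = 19, Σxy = 167, Σx² = 331, Σy² = 119
Sxx = Σx² − (Σx)²/n = 331 − 289.285714 = 41.714286
Sxy = Σxy − (Σx)(Σy)/n = 167 − 122.142857 = 44.857143
Syy = Σy² − (Σy)²/n = 119 − 51.571429 = 67.428571
r = Sxy/√(Sxx·Syy) = 44.857143/√(2812.734694) = 44.857143/53.035221 = 0.845799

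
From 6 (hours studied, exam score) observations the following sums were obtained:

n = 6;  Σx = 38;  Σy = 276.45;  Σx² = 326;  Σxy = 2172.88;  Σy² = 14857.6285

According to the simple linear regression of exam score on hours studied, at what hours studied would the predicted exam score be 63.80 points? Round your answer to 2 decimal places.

Sxx = Σx² − (Σx)²/n = 326 − 240.666667 = 85.333333
Sxy = Σxy − (Σx)(Σy)/n = 2172.88 − 1750.85 = 422.03
b = Sxy/Sxx = 422.03/85.333333 = 4.945664
a = ȳ − b·x̄ = 46.075 − 4.945664·6.333333 = 14.752461
Set a + b·x = 63.80: x = (63.80 − 14.752461) / 4.945664 = 9.917281

9.92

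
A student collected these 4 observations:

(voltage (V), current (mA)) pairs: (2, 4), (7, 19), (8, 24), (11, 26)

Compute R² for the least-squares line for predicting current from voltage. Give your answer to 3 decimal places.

n = 4, Σx = 28, Σy = 73, Σxy = 619, Σx² = 238, Σy² = 1629
Sxx = Σx² − (Σx)²/n = 238 − 196 = 42
Sxy = Σxy − (Σx)(Σy)/n = 619 − 511 = 108
Syy = Σy² − (Σy)²/n = 1629 − 1332.25 = 296.75
R² = Sxy²/(Sxx·Syy) = (108)²/(42·296.75) = 0.935853

0.936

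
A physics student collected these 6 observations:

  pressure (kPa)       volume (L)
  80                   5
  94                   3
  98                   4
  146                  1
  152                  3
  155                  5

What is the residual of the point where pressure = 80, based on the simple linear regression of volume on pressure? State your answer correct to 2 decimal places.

0.88

n = 6, Σx = 725, Σy = 21, Σxy = 2451, Σx² = 93285
Sxx = Σx² − (Σx)²/n = 93285 − 87604.166667 = 5680.833333
Sxy = Σxy − (Σx)(Σy)/n = 2451 − 2537.5 = -86.5
b = Sxy/Sxx = -86.5/5680.833333 = -0.015227
a = ȳ − b·x̄ = 3.5 − (-0.015227)·120.833333 = 5.339886
ŷ(80) = 5.339886 + (-0.015227)·80 = 4.121754
residual = y − ŷ = 5 − 4.121754 = 0.878246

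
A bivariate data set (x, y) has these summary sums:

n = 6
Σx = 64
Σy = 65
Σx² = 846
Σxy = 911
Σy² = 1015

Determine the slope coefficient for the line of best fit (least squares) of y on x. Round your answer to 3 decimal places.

1.333

Sxx = Σx² − (Σx)²/n = 846 − 682.666667 = 163.333333
Sxy = Σxy − (Σx)(Σy)/n = 911 − 693.333333 = 217.666667
b = Sxy/Sxx = 217.666667/163.333333 = 1.332653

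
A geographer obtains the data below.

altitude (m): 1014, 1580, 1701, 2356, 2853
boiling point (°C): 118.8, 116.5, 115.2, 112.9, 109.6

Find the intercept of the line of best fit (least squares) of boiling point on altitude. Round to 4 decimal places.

n = 5, Σx = 9504, Σy = 573, Σxy = 1079169.6, Σx² = 20108342
Sxx = Σx² − (Σx)²/n = 20108342 − 18065203.2 = 2043138.8
Sxy = Σxy − (Σx)(Σy)/n = 1079169.6 − 1089158.4 = -9988.8
b = Sxy/Sxx = -9988.8/2043138.8 = -0.004889
a = ȳ − b·x̄ = 114.6 − (-0.004889)·1900.8 = 123.892913

123.8929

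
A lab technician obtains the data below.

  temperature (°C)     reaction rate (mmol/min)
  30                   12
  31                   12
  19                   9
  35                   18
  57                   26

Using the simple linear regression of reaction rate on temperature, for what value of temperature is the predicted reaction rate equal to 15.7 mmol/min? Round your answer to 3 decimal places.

35.038

n = 5, Σx = 172, Σy = 77, Σxy = 3015, Σx² = 6696
Sxx = Σx² − (Σx)²/n = 6696 − 5916.8 = 779.2
Sxy = Σxy − (Σx)(Σy)/n = 3015 − 2648.8 = 366.2
b = Sxy/Sxx = 366.2/779.2 = 0.469969
a = ȳ − b·x̄ = 15.4 − 0.469969·34.4 = -0.766940
Set a + b·x = 15.7: x = (15.7 − (-0.766940)) / 0.469969 = 35.038340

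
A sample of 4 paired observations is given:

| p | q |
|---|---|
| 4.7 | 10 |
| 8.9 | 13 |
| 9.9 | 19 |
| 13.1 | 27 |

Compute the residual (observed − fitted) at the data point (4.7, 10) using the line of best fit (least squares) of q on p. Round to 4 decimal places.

1.7846

n = 4, Σx = 36.6, Σy = 69, Σxy = 704.5, Σx² = 370.92
Sxx = Σx² − (Σx)²/n = 370.92 − 334.89 = 36.03
Sxy = Σxy − (Σx)(Σy)/n = 704.5 − 631.35 = 73.15
b = Sxy/Sxx = 73.15/36.03 = 2.030253
a = ȳ − b·x̄ = 17.25 − 2.030253·9.15 = -1.326811
ŷ(4.7) = -1.326811 + 2.030253·4.7 = 8.215376
residual = y − ŷ = 10 − 8.215376 = 1.784624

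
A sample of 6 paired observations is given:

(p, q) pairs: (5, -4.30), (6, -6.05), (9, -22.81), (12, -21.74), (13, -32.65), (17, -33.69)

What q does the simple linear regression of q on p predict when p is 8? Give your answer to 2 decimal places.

-14.15

n = 6, Σx = 62, Σy = -121.24, Σxy = -1521.15, Σx² = 744
Sxx = Σx² − (Σx)²/n = 744 − 640.666667 = 103.333333
Sxy = Σxy − (Σx)(Σy)/n = -1521.15 − (-1252.813333) = -268.336667
b = Sxy/Sxx = -268.336667/103.333333 = -2.596806
a = ȳ − b·x̄ = -20.206667 − (-2.596806)·10.333333 = 6.627
ŷ(8) = a + b·8 = 6.627 + (-2.596806)·8 = -14.147452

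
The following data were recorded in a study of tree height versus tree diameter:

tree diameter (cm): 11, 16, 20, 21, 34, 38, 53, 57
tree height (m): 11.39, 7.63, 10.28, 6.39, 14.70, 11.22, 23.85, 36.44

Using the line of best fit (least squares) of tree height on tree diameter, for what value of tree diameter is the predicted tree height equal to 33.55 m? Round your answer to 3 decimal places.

n = 8, Σx = 250, Σy = 121.9, Σxy = 4854.45, Σx² = 9876
Sxx = Σx² − (Σx)²/n = 9876 − 7812.5 = 2063.5
Sxy = Σxy − (Σx)(Σy)/n = 4854.45 − 3809.375 = 1045.075
b = Sxy/Sxx = 1045.075/2063.5 = 0.506457
a = ȳ − b·x̄ = 15.2375 − 0.506457·31.25 = -0.589296
Set a + b·x = 33.55: x = (33.55 − (-0.589296)) / 0.506457 = 67.408021

67.408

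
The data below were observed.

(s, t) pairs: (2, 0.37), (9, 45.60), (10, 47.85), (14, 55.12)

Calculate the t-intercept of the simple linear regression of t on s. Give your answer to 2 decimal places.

-4.68

n = 4, Σx = 35, Σy = 148.94, Σxy = 1661.32, Σx² = 381
Sxx = Σx² − (Σx)²/n = 381 − 306.25 = 74.75
Sxy = Σxy − (Σx)(Σy)/n = 1661.32 − 1303.225 = 358.095
b = Sxy/Sxx = 358.095/74.75 = 4.790569
a = ȳ − b·x̄ = 37.235 − 4.790569·8.75 = -4.682475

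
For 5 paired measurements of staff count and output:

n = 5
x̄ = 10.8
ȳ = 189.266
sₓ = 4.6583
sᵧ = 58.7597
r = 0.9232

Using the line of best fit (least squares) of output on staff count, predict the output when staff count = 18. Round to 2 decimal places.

273.11

b = r · sᵧ/sₓ = 0.9232 · 58.7597/4.6583 = 11.645226
a = ȳ − b·x̄ = 189.266 − 11.645226·10.8 = 63.497562
ŷ(18) = a + b·18 = 63.497562 + 11.645226·18 = 273.111625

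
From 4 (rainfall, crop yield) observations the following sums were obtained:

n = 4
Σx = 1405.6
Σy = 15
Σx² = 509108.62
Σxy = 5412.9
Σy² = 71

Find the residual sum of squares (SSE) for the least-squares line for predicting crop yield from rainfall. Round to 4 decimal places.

13.4236

Sxx = Σx² − (Σx)²/n = 509108.62 − 493927.84 = 15180.78
Sxy = Σxy − (Σx)(Σy)/n = 5412.9 − 5271 = 141.9
Syy = Σy² − (Σy)²/n = 71 − 56.25 = 14.75
b = Sxy/Sxx = 141.9/15180.78 = 0.009347
SSE = Syy − b·Sxy = 14.75 − 0.009347·141.9 = 13.423612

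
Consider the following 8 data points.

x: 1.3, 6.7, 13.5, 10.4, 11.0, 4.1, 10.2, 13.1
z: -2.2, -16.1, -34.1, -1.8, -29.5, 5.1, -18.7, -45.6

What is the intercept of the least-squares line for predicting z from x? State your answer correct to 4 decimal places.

10.3338

n = 8, Σx = 70.3, Σy = -142.9, Σxy = -1681.49, Σx² = 750.45
Sxx = Σx² − (Σx)²/n = 750.45 − 617.76125 = 132.68875
Sxy = Σxy − (Σx)(Σy)/n = -1681.49 − (-1255.73375) = -425.75625
b = Sxy/Sxx = -425.75625/132.68875 = -3.208684
a = ȳ − b·x̄ = -17.8625 − (-3.208684)·8.7875 = 10.333809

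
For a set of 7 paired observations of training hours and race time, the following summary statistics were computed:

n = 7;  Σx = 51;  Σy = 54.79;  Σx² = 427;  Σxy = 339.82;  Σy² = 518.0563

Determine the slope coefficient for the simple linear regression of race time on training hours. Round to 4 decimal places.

Sxx = Σx² − (Σx)²/n = 427 − 371.571429 = 55.428571
Sxy = Σxy − (Σx)(Σy)/n = 339.82 − 399.184286 = -59.364286
b = Sxy/Sxx = -59.364286/55.428571 = -1.071005

-1.0710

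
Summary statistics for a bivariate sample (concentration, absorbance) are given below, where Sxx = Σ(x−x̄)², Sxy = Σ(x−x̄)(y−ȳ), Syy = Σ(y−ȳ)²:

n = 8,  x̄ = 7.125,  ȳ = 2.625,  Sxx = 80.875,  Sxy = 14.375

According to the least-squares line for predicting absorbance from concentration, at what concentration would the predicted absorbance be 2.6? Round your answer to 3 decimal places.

6.984

b = Sxy/Sxx = 14.375/80.875 = 0.177743
a = ȳ − b·x̄ = 2.625 − 0.177743·7.125 = 1.358578
Set a + b·x = 2.6: x = (2.6 − 1.358578) / 0.177743 = 6.984348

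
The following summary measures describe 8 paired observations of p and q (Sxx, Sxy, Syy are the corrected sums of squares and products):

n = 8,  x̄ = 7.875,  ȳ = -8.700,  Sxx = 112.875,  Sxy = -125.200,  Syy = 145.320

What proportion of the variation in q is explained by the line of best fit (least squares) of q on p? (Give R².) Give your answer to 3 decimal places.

0.956

R² = Sxy²/(Sxx·Syy) = (-125.2)²/(112.875·145.32) = 0.955621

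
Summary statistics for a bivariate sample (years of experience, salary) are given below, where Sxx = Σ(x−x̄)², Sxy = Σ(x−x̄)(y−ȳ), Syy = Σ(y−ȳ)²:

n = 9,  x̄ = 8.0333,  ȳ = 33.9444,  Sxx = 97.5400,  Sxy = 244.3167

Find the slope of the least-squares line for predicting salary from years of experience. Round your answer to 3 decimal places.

b = Sxy/Sxx = 244.3167/97.54 = 2.504785

2.505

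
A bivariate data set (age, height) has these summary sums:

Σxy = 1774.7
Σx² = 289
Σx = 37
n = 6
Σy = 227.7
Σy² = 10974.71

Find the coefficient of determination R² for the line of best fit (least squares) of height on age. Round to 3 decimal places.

Sxx = Σx² − (Σx)²/n = 289 − 228.166667 = 60.833333
Sxy = Σxy − (Σx)(Σy)/n = 1774.7 − 1404.15 = 370.55
Syy = Σy² − (Σy)²/n = 10974.71 − 8641.215 = 2333.495
R² = Sxy²/(Sxx·Syy) = (370.55)²/(60.833333·2333.495) = 0.967264

0.967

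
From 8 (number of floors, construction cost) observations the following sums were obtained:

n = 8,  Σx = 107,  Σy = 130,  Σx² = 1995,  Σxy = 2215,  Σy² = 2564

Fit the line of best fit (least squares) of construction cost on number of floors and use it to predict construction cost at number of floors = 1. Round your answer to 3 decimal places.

Sxx = Σx² − (Σx)²/n = 1995 − 1431.125 = 563.875
Sxy = Σxy − (Σx)(Σy)/n = 2215 − 1738.75 = 476.25
b = Sxy/Sxx = 476.25/563.875 = 0.844602
a = ȳ − b·x̄ = 16.25 − 0.844602·13.375 = 4.953447
ŷ(1) = a + b·1 = 4.953447 + 0.844602·1 = 5.798049

5.798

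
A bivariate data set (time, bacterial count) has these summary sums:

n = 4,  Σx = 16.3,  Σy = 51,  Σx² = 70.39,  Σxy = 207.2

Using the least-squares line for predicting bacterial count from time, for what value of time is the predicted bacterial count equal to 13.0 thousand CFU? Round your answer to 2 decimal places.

Sxx = Σx² − (Σx)²/n = 70.39 − 66.4225 = 3.9675
Sxy = Σxy − (Σx)(Σy)/n = 207.2 − 207.825 = -0.625
b = Sxy/Sxx = -0.625/3.9675 = -0.157530
a = ȳ − b·x̄ = 12.75 − (-0.157530)·4.075 = 13.391934
Set a + b·x = 13.0: x = (13.0 − 13.391934) / (-0.157530) = 2.488

2.49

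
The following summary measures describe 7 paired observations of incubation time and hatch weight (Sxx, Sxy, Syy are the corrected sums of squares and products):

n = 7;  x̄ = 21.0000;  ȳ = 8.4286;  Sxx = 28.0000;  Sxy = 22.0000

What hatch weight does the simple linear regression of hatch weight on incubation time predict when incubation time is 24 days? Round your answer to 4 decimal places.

b = Sxy/Sxx = 22/28 = 0.785714
a = ȳ − b·x̄ = 8.4286 − 0.785714·21 = -8.0714
ŷ(24) = a + b·24 = -8.0714 + 0.785714·24 = 10.785743

10.7857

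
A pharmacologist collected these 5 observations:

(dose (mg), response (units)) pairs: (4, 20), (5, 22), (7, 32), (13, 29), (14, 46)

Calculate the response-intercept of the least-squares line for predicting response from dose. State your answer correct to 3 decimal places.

14.296

n = 5, Σx = 43, Σy = 149, Σxy = 1435, Σx² = 455
Sxx = Σx² − (Σx)²/n = 455 − 369.8 = 85.2
Sxy = Σxy − (Σx)(Σy)/n = 1435 − 1281.4 = 153.6
b = Sxy/Sxx = 153.6/85.2 = 1.802817
a = ȳ − b·x̄ = 29.8 − 1.802817·8.6 = 14.295775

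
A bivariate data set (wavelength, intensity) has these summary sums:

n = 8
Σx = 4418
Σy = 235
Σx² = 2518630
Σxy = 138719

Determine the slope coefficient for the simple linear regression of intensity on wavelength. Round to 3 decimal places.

Sxx = Σx² − (Σx)²/n = 2518630 − 2439840.5 = 78789.5
Sxy = Σxy − (Σx)(Σy)/n = 138719 − 129778.75 = 8940.25
b = Sxy/Sxx = 8940.25/78789.5 = 0.113470

0.113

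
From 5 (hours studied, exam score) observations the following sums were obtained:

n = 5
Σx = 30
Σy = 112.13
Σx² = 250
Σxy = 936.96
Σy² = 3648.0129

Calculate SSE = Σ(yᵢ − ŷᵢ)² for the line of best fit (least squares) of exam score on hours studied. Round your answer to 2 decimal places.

136.37

Sxx = Σx² − (Σx)²/n = 250 − 180 = 70
Sxy = Σxy − (Σx)(Σy)/n = 936.96 − 672.78 = 264.18
Syy = Σy² − (Σy)²/n = 3648.0129 − 2514.62738 = 1133.38552
b = Sxy/Sxx = 264.18/70 = 3.774
SSE = Syy − b·Sxy = 1133.38552 − 3.774·264.18 = 136.3702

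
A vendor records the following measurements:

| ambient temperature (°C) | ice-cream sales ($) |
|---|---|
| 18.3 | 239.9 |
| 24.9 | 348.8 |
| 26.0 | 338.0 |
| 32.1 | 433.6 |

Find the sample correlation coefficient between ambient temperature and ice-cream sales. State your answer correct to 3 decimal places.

n = 4, Σx = 101.3, Σy = 1360.3, Σxy = 35781.85, Σx² = 2661.31, Σy² = 481466.41
Sxx = Σx² − (Σx)²/n = 2661.31 − 2565.4225 = 95.8875
Sxy = Σxy − (Σx)(Σy)/n = 35781.85 − 34449.5975 = 1332.2525
Syy = Σy² − (Σy)²/n = 481466.41 − 462604.0225 = 18862.3875
r = Sxy/√(Sxx·Syy) = 1332.2525/√(1808667.181406) = 1332.2525/1344.866975 = 0.990620

0.991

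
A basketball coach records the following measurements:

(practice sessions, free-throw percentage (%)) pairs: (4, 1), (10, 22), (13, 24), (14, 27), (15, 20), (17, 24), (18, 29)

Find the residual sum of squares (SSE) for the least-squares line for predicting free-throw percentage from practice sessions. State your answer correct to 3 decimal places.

120.816

n = 7, Σx = 91, Σy = 147, Σxy = 2144, Σx² = 1319, Σy² = 3607
Sxx = Σx² − (Σx)²/n = 1319 − 1183 = 136
Sxy = Σxy − (Σx)(Σy)/n = 2144 − 1911 = 233
Syy = Σy² − (Σy)²/n = 3607 − 3087 = 520
b = Sxy/Sxx = 233/136 = 1.713235
SSE = Syy − b·Sxy = 520 − 1.713235·233 = 120.816176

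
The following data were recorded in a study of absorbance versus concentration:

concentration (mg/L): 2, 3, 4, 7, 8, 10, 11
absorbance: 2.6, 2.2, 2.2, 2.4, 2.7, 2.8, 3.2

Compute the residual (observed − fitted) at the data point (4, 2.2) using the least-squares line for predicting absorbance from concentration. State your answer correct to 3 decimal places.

-0.193

n = 7, Σx = 45, Σy = 18.1, Σxy = 122.2, Σx² = 363
Sxx = Σx² − (Σx)²/n = 363 − 289.285714 = 73.714286
Sxy = Σxy − (Σx)(Σy)/n = 122.2 − 116.357143 = 5.842857
b = Sxy/Sxx = 5.842857/73.714286 = 0.079264
a = ȳ − b·x̄ = 2.585714 − 0.079264·6.428571 = 2.076163
ŷ(4) = 2.076163 + 0.079264·4 = 2.393217
residual = y − ŷ = 2.2 − 2.393217 = -0.193217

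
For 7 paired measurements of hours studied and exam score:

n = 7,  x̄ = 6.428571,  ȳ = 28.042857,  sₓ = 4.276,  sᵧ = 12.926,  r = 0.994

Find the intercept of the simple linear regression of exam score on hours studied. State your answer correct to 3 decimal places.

8.726

b = r · sᵧ/sₓ = 0.994 · 12.926/4.276 = 3.004781
a = ȳ − b·x̄ = 28.042857 − 3.004781·6.428571 = 8.726408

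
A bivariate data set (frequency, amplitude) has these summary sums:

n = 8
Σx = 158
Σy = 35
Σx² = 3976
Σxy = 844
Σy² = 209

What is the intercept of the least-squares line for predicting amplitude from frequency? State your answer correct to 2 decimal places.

Sxx = Σx² − (Σx)²/n = 3976 − 3120.5 = 855.5
Sxy = Σxy − (Σx)(Σy)/n = 844 − 691.25 = 152.75
b = Sxy/Sxx = 152.75/855.5 = 0.178551
a = ȳ − b·x̄ = 4.375 − 0.178551·19.75 = 0.848627

0.85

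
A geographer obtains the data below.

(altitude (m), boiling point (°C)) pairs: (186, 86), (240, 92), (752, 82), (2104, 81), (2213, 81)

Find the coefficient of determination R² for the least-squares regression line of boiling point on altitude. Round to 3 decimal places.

0.586

n = 5, Σx = 5495, Σy = 422, Σxy = 449417, Σx² = 9981885, Σy² = 35706
Sxx = Σx² − (Σx)²/n = 9981885 − 6039005 = 3942880
Sxy = Σxy − (Σx)(Σy)/n = 449417 − 463778 = -14361
Syy = Σy² − (Σy)²/n = 35706 − 35616.8 = 89.2
R² = Sxy²/(Sxx·Syy) = (-14361)²/(3942880·89.2) = 0.586396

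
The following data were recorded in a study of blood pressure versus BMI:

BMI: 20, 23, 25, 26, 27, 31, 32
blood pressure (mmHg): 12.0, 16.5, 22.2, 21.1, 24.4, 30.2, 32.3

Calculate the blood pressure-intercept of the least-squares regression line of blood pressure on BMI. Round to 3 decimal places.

-21.410

n = 7, Σx = 184, Σy = 158.7, Σxy = 4351.7, Σx² = 4944
Sxx = Σx² − (Σx)²/n = 4944 − 4836.571429 = 107.428571
Sxy = Σxy − (Σx)(Σy)/n = 4351.7 − 4171.542857 = 180.157143
b = Sxy/Sxx = 180.157143/107.428571 = 1.676995
a = ȳ − b·x̄ = 22.671429 − 1.676995·26.285714 = -21.409574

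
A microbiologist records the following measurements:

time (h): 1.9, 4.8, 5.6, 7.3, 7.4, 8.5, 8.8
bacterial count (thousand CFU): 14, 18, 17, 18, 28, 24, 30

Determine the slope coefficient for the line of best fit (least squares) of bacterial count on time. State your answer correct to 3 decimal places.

2.030

n = 7, Σx = 44.3, Σy = 149, Σxy = 1014.8, Σx² = 315.75
Sxx = Σx² − (Σx)²/n = 315.75 − 280.355714 = 35.394286
Sxy = Σxy − (Σx)(Σy)/n = 1014.8 − 942.957143 = 71.842857
b = Sxy/Sxx = 71.842857/35.394286 = 2.029787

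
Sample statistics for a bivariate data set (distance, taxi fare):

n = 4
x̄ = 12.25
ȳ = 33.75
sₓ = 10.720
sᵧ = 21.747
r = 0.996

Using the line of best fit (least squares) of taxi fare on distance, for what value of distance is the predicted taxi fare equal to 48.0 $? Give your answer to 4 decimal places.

b = r · sᵧ/sₓ = 0.996 · 21.747/10.72 = 2.020524
a = ȳ − b·x̄ = 33.75 − 2.020524·12.25 = 8.998587
Set a + b·x = 48.0: x = (48.0 − 8.998587) / 2.020524 = 19.302628

19.3026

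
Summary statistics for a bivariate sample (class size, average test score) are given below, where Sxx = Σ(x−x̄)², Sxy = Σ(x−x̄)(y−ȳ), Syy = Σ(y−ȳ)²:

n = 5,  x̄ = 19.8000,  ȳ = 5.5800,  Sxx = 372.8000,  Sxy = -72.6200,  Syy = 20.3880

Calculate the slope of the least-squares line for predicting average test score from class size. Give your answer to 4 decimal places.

-0.1948

b = Sxy/Sxx = -72.62/372.8 = -0.194796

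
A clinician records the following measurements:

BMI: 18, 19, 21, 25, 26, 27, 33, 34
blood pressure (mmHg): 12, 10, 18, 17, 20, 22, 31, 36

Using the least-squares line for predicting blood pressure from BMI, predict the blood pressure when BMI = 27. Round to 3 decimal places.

n = 8, Σx = 203, Σy = 166, Σxy = 4570, Σx² = 5401
Sxx = Σx² − (Σx)²/n = 5401 − 5151.125 = 249.875
Sxy = Σxy − (Σx)(Σy)/n = 4570 − 4212.25 = 357.75
b = Sxy/Sxx = 357.75/249.875 = 1.431716
a = ȳ − b·x̄ = 20.75 − 1.431716·25.375 = -15.579790
ŷ(27) = a + b·27 = -15.579790 + 1.431716·27 = 23.076538

23.077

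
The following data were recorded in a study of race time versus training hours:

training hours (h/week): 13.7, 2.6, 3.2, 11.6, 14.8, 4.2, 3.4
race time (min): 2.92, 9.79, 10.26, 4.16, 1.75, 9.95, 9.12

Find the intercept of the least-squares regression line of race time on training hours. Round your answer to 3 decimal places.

n = 7, Σx = 53.5, Σy = 47.95, Σxy = 245.244, Σx² = 587.49
Sxx = Σx² − (Σx)²/n = 587.49 − 408.892857 = 178.597143
Sxy = Σxy − (Σx)(Σy)/n = 245.244 − 366.475 = -121.231
b = Sxy/Sxx = -121.231/178.597143 = -0.678796
a = ȳ − b·x̄ = 6.85 − (-0.678796)·7.642857 = 12.037940

12.038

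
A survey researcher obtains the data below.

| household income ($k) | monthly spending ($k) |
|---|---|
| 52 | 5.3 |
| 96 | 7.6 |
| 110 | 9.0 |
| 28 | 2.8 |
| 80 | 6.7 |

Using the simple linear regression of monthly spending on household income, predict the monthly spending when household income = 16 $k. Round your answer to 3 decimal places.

2.247

n = 5, Σx = 366, Σy = 31.4, Σxy = 2609.6, Σx² = 31204
Sxx = Σx² − (Σx)²/n = 31204 − 26791.2 = 4412.8
Sxy = Σxy − (Σx)(Σy)/n = 2609.6 − 2298.48 = 311.12
b = Sxy/Sxx = 311.12/4412.8 = 0.070504
a = ȳ − b·x̄ = 6.28 − 0.070504·73.2 = 1.119108
ŷ(16) = a + b·16 = 1.119108 + 0.070504·16 = 2.247172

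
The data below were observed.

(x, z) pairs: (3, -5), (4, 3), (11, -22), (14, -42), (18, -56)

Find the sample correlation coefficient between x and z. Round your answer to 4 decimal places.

n = 5, Σx = 50, Σy = -122, Σxy = -1841, Σx² = 666, Σy² = 5418
Sxx = Σx² − (Σx)²/n = 666 − 500 = 166
Sxy = Σxy − (Σx)(Σy)/n = -1841 − (-1220) = -621
Syy = Σy² − (Σy)²/n = 5418 − 2976.8 = 2441.2
r = Sxy/√(Sxx·Syy) = -621/√(405239.2) = -621/636.584009 = -0.975519

-0.9755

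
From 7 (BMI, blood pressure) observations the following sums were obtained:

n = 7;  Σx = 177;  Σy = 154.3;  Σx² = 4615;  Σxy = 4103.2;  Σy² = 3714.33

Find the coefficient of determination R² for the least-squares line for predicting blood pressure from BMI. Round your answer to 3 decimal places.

0.931

Sxx = Σx² − (Σx)²/n = 4615 − 4475.571429 = 139.428571
Sxy = Σxy − (Σx)(Σy)/n = 4103.2 − 3901.585714 = 201.614286
Syy = Σy² − (Σy)²/n = 3714.33 − 3401.212857 = 313.117143
R² = Sxy²/(Sxx·Syy) = (201.614286)²/(139.428571·313.117143) = 0.931074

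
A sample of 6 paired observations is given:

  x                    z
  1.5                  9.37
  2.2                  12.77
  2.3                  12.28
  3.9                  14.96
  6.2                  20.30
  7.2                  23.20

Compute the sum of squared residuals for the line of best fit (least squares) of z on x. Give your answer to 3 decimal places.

2.366

n = 6, Σx = 23.3, Σy = 92.88, Σxy = 421.637, Σx² = 117.87, Σy² = 1575.7998
Sxx = Σx² − (Σx)²/n = 117.87 − 90.481667 = 27.388333
Sxy = Σxy − (Σx)(Σy)/n = 421.637 − 360.684 = 60.953
Syy = Σy² − (Σy)²/n = 1575.7998 − 1437.7824 = 138.0174
b = Sxy/Sxx = 60.953/27.388333 = 2.225510
SSE = Syy − b·Sxy = 138.0174 − 2.225510·60.953 = 2.365911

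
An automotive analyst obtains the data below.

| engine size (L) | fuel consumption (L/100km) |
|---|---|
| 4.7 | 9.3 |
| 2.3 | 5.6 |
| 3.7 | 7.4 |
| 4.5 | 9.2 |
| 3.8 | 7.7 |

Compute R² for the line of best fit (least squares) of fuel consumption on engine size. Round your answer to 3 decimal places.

0.980

n = 5, Σx = 19, Σy = 39.2, Σxy = 154.63, Σx² = 75.76, Σy² = 316.54
Sxx = Σx² − (Σx)²/n = 75.76 − 72.2 = 3.56
Sxy = Σxy − (Σx)(Σy)/n = 154.63 − 148.96 = 5.67
Syy = Σy² − (Σy)²/n = 316.54 − 307.328 = 9.212
R² = Sxy²/(Sxx·Syy) = (5.67)²/(3.56·9.212) = 0.980307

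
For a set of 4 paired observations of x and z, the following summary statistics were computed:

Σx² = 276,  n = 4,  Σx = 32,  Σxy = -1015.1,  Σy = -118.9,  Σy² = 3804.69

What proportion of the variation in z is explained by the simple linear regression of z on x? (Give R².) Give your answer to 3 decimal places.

0.755

Sxx = Σx² − (Σx)²/n = 276 − 256 = 20
Sxy = Σxy − (Σx)(Σy)/n = -1015.1 − (-951.2) = -63.9
Syy = Σy² − (Σy)²/n = 3804.69 − 3534.3025 = 270.3875
R² = Sxy²/(Sxx·Syy) = (-63.9)²/(20·270.3875) = 0.755066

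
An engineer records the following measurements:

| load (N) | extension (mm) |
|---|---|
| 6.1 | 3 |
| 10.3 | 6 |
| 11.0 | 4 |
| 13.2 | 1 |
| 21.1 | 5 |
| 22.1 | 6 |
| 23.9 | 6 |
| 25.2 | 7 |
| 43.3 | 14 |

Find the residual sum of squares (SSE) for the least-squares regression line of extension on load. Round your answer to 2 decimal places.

23.56

n = 9, Σx = 176.2, Σy = 52, Σxy = 1301.4, Σx² = 4453.3, Σy² = 404
Sxx = Σx² − (Σx)²/n = 4453.3 − 3449.604444 = 1003.695556
Sxy = Σxy − (Σx)(Σy)/n = 1301.4 − 1018.044444 = 283.355556
Syy = Σy² − (Σy)²/n = 404 − 300.444444 = 103.555556
b = Sxy/Sxx = 283.355556/1003.695556 = 0.282312
SSE = Syy − b·Sxy = 103.555556 − 0.282312·283.355556 = 23.560810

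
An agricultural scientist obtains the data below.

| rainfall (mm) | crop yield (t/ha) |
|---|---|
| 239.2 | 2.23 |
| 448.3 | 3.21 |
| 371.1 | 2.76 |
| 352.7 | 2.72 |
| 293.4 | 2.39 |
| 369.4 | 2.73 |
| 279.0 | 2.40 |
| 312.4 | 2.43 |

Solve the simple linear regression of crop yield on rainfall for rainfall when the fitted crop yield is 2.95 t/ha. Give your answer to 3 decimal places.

406.279

n = 8, Σx = 2665.5, Σy = 20.87, Σxy = 7094.459, Σx² = 918276.71
Sxx = Σx² − (Σx)²/n = 918276.71 − 888111.28125 = 30165.42875
Sxy = Σxy − (Σx)(Σy)/n = 7094.459 − 6953.623125 = 140.835875
b = Sxy/Sxx = 140.835875/30165.42875 = 0.004669
a = ȳ − b·x̄ = 2.60875 − 0.004669·333.1875 = 1.053169
Set a + b·x = 2.95: x = (2.95 − 1.053169) / 0.004669 = 406.279335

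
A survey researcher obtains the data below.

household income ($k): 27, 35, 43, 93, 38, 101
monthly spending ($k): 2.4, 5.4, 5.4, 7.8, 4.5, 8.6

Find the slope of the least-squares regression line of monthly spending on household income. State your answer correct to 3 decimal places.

n = 6, Σx = 337, Σy = 34.1, Σxy = 2251, Σx² = 24097
Sxx = Σx² − (Σx)²/n = 24097 − 18928.166667 = 5168.833333
Sxy = Σxy − (Σx)(Σy)/n = 2251 − 1915.283333 = 335.716667
b = Sxy/Sxx = 335.716667/5168.833333 = 0.064950

0.065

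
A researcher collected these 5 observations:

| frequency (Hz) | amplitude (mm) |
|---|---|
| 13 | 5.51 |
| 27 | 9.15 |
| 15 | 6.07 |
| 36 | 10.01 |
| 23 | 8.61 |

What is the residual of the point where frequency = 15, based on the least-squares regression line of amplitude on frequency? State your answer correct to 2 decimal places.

n = 5, Σx = 114, Σy = 39.35, Σxy = 968.12, Σx² = 2948
Sxx = Σx² − (Σx)²/n = 2948 − 2599.2 = 348.8
Sxy = Σxy − (Σx)(Σy)/n = 968.12 − 897.18 = 70.94
b = Sxy/Sxx = 70.94/348.8 = 0.203383
a = ȳ − b·x̄ = 7.87 − 0.203383·22.8 = 3.232867
ŷ(15) = 3.232867 + 0.203383·15 = 6.283612
residual = y − ŷ = 6.07 − 6.283612 = -0.213612

-0.21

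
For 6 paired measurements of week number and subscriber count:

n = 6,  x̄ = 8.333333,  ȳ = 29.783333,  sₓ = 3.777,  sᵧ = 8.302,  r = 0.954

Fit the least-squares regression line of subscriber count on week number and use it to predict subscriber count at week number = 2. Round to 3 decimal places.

b = r · sᵧ/sₓ = 0.954 · 8.302/3.777 = 2.096931
a = ȳ − b·x̄ = 29.783333 − 2.096931·8.333333 = 12.308910
ŷ(2) = a + b·2 = 12.308910 + 2.096931·2 = 16.502771

16.503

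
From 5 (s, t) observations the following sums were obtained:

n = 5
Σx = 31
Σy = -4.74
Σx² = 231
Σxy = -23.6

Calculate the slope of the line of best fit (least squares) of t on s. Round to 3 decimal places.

0.149

Sxx = Σx² − (Σx)²/n = 231 − 192.2 = 38.8
Sxy = Σxy − (Σx)(Σy)/n = -23.6 − (-29.388) = 5.788
b = Sxy/Sxx = 5.788/38.8 = 0.149175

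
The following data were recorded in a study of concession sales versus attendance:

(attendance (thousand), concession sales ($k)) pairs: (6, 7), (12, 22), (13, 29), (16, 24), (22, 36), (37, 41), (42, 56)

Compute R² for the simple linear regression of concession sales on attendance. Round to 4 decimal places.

0.8764

n = 7, Σx = 148, Σy = 215, Σxy = 5728, Σx² = 4222, Σy² = 8063
Sxx = Σx² − (Σx)²/n = 4222 − 3129.142857 = 1092.857143
Sxy = Σxy − (Σx)(Σy)/n = 5728 − 4545.714286 = 1182.285714
Syy = Σy² − (Σy)²/n = 8063 − 6603.571429 = 1459.428571
R² = Sxy²/(Sxx·Syy) = (1182.285714)²/(1092.857143·1459.428571) = 0.876392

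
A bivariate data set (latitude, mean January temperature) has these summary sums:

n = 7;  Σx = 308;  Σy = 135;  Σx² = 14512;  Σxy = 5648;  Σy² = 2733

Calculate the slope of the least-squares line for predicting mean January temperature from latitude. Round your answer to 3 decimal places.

Sxx = Σx² − (Σx)²/n = 14512 − 13552 = 960
Sxy = Σxy − (Σx)(Σy)/n = 5648 − 5940 = -292
b = Sxy/Sxx = -292/960 = -0.304167

-0.304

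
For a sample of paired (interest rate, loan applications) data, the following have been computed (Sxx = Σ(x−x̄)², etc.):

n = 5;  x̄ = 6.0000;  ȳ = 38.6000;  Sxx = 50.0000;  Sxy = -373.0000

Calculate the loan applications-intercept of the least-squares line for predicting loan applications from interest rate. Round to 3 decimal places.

83.360

b = Sxy/Sxx = -373/50 = -7.46
a = ȳ − b·x̄ = 38.6 − (-7.46)·6 = 83.36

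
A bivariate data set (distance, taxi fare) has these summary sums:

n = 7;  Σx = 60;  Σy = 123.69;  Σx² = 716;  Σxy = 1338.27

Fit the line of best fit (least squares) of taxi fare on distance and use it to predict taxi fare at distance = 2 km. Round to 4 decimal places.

Sxx = Σx² − (Σx)²/n = 716 − 514.285714 = 201.714286
Sxy = Σxy − (Σx)(Σy)/n = 1338.27 − 1060.2 = 278.07
b = Sxy/Sxx = 278.07/201.714286 = 1.378534
a = ȳ − b·x̄ = 17.67 − 1.378534·8.571429 = 5.853994
ŷ(2) = a + b·2 = 5.853994 + 1.378534·2 = 8.611062

8.6111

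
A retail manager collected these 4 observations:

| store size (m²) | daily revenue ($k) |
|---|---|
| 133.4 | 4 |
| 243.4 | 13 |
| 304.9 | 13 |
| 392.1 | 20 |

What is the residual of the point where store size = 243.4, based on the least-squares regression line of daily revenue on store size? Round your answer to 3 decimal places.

n = 4, Σx = 1073.8, Σy = 50, Σxy = 15503.5, Σx² = 323745.54
Sxx = Σx² − (Σx)²/n = 323745.54 − 288261.61 = 35483.93
Sxy = Σxy − (Σx)(Σy)/n = 15503.5 − 13422.5 = 2081
b = Sxy/Sxx = 2081/35483.93 = 0.058646
a = ȳ − b·x̄ = 12.5 − 0.058646·268.45 = -3.243590
ŷ(243.4) = -3.243590 + 0.058646·243.4 = 11.030911
residual = y − ŷ = 13 − 11.030911 = 1.969089

1.969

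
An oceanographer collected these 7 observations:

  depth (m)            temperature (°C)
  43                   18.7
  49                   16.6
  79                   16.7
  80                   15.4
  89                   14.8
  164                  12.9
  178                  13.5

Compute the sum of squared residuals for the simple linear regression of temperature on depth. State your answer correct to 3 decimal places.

n = 7, Σx = 682, Σy = 108.6, Σxy = 10004.6, Σx² = 83392, Σy² = 1709
Sxx = Σx² − (Σx)²/n = 83392 − 66446.285714 = 16945.714286
Sxy = Σxy − (Σx)(Σy)/n = 10004.6 − 10580.742857 = -576.142857
Syy = Σy² − (Σy)²/n = 1709 − 1684.851429 = 24.148571
b = Sxy/Sxx = -576.142857/16945.714286 = -0.033999
SSE = Syy − b·Sxy = 24.148571 − (-0.033999)·(-576.142857) = 4.560103

4.560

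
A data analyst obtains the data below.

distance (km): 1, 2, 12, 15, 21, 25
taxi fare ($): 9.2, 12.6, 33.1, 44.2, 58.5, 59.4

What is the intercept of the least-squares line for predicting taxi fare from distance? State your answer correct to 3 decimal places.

n = 6, Σx = 76, Σy = 217, Σxy = 3808.1, Σx² = 1440
Sxx = Σx² − (Σx)²/n = 1440 − 962.666667 = 477.333333
Sxy = Σxy − (Σx)(Σy)/n = 3808.1 − 2748.666667 = 1059.433333
b = Sxy/Sxx = 1059.433333/477.333333 = 2.219483
a = ȳ − b·x̄ = 36.166667 − 2.219483·12.666667 = 8.053212

8.053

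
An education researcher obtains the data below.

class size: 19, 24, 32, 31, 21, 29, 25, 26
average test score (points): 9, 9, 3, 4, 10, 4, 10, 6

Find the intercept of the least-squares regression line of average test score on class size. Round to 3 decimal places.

n = 8, Σx = 207, Σy = 55, Σxy = 1339, Σx² = 5505
Sxx = Σx² − (Σx)²/n = 5505 − 5356.125 = 148.875
Sxy = Σxy − (Σx)(Σy)/n = 1339 − 1423.125 = -84.125
b = Sxy/Sxx = -84.125/148.875 = -0.565071
a = ȳ − b·x̄ = 6.875 − (-0.565071)·25.875 = 21.496222

21.496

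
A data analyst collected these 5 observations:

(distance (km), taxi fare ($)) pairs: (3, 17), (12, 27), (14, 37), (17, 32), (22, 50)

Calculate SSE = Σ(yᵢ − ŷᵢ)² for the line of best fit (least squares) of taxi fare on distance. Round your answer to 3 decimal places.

77.281

n = 5, Σx = 68, Σy = 163, Σxy = 2537, Σx² = 1122, Σy² = 5911
Sxx = Σx² − (Σx)²/n = 1122 − 924.8 = 197.2
Sxy = Σxy − (Σx)(Σy)/n = 2537 − 2216.8 = 320.2
Syy = Σy² − (Σy)²/n = 5911 − 5313.8 = 597.2
b = Sxy/Sxx = 320.2/197.2 = 1.623732
SSE = Syy − b·Sxy = 597.2 − 1.623732·320.2 = 77.280933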